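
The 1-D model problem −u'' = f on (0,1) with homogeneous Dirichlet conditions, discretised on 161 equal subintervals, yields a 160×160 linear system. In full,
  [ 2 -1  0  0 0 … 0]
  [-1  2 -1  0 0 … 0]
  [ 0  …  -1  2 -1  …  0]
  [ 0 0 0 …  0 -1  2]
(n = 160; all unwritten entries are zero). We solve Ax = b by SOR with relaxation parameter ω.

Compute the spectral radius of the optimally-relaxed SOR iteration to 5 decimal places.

ρ_SOR = 0.96172

B_J for the 160×160 system has eigenvalues cos(kπ/161); ρ_J = cos(π/161) = 0.99981.
1 − cos²(π/161) = sin²(π/161) ⇒ √(1−ρ_J²) = sin(π/161) = 0.019512.
So ω* = 2/1.019512 = 1.96172 (Young).
At ω = 1.96172 every |λ(B_ω)| = ω−1, so ρ_SOR = 0.96172.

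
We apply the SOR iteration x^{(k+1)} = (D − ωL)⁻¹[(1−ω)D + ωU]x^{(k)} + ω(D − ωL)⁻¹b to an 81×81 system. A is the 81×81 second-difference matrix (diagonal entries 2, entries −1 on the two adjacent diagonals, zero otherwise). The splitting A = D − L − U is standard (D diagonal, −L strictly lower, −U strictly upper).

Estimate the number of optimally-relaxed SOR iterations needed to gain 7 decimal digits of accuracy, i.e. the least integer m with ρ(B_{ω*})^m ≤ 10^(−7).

spectrum of D⁻¹(L+U) = {cos(kπ/82) : 1≤k≤81}; ρ_J = cos(π/82) = 0.9992662.
root = sin(π/82) = 0.0383027  (since 1−cos² = sin²).
[ω*] 2 ÷ (1 + 0.0383027) = 2 ÷ 1.0383027 = 1.9262206.
ρ(B_{ω*}) = ω*−1 = 0.9262206
Need (0.9262206)^m ≤ 10^(−7): m ≥ 7·ln10/|ln 0.9262206| = 16.1181/0.0766428 = 210.302 ⇒ m = 211.

m = 211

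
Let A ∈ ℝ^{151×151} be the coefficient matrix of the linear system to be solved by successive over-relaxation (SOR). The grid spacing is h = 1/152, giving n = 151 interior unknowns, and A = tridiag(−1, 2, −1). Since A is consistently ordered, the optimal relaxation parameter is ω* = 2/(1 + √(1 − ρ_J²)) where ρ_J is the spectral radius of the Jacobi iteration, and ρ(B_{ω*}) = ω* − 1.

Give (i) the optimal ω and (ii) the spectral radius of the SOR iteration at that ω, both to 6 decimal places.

½·tridiag(1,0,1) at n=151: λ_k = cos(kπ/152); max |λ| at k=1 ⇒ ρ_J = cos(π/152) ≈ 0.999786.
1 − cos²(π/152) = sin²(π/152) ⇒ √(1−ρ_J²) = sin(π/152) = 0.0206669.
ω* = 2/(1 + 0.0206669) = 2/1.0206669 = 1.959503.
[ρ_SOR] ω* − 1 = 0.959503.

ω* = 1.959503, ρ_SOR = 0.959503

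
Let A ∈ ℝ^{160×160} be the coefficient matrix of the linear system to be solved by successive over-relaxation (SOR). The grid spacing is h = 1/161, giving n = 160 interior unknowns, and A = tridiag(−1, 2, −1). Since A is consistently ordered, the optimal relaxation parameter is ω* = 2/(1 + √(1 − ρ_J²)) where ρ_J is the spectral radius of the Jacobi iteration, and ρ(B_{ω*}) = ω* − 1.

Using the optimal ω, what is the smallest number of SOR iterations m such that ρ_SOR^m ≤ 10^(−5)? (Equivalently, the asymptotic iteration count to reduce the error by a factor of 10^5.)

½·tridiag(1,0,1) at n=160: λ_k = cos(kπ/161); max |λ| at k=1 ⇒ ρ_J = cos(π/161) ≈ 0.9998096.
√(1−ρ_J²) = |sin(π/161)| = 0.0195118
ω* = 2/(1+0.0195118) = 1.9617232
[ρ_SOR] ω* − 1 = 0.9617232.
m ≥ 5·ln10 / (−ln 0.9617232) = 294.986; smallest integer m = 295.

m = 295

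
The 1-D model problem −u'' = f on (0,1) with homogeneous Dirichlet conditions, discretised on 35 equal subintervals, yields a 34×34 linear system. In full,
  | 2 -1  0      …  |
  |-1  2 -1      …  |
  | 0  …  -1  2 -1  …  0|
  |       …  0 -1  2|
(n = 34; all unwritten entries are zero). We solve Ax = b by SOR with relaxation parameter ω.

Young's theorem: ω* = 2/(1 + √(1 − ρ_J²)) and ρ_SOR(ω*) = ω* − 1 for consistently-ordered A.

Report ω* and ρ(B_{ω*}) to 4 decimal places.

ω* = 1.8355, ρ_SOR = 0.8355

spectrum of D⁻¹(L+U) = {cos(kπ/35) : 1≤k≤34}; ρ_J = cos(π/35) = 0.9960.
√(1 − cos²(π/35)) = sin(π/35) ≈ 0.08964.
So ω* = 2/1.08964 = 1.8355 (Young).
ρ_SOR = ω* − 1 = 1.8355 − 1 = 0.8355.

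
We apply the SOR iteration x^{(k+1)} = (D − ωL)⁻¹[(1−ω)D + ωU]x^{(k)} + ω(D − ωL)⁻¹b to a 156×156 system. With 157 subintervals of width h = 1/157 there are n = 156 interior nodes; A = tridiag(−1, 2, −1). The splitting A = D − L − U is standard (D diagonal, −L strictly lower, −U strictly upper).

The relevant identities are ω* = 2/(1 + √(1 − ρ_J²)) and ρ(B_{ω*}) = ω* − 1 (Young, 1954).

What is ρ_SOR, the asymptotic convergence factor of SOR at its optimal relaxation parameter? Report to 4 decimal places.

ρ_SOR = 0.9608

ρ_J = max_k |cos(kπ/157)| = cos(π/157) = 0.9998
1 − cos²(π/157) = sin²(π/157) ⇒ √(1−ρ_J²) = sin(π/157) = 0.02001.
ω* = 2/(1 + 0.02001) = 2/1.02001 = 1.9608.
ρ(B_{ω*}) = ω*−1 = 0.9608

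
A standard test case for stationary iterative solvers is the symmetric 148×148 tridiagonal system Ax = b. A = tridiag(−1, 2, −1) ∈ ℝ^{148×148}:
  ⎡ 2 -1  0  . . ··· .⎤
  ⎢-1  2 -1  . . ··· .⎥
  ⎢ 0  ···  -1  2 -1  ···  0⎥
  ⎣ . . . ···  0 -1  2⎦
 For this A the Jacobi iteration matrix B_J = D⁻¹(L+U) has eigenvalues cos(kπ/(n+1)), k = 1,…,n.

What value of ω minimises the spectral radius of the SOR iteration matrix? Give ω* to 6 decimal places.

n=148: λ(B_J) = 1 − λ(A)/2 = cos(kπ/149); k=1 gives ρ_J = 0.999778.
√(1 − cos²(π/149)) = sin(π/149) ≈ 0.0210830.
ω* = 2 / (1 + 0.0210830) = 2 / 1.0210830 ≈ 1.958705.
[ρ_SOR] ω* − 1 = 0.958705.

ω* = 1.958705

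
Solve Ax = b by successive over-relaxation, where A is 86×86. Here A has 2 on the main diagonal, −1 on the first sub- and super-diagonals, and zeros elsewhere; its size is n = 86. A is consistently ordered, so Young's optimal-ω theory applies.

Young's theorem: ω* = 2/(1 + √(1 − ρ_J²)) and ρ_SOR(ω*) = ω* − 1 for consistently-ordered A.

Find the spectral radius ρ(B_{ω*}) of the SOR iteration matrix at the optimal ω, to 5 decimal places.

With n=86, ρ(Jacobi) = cos(π/87) = 0.99935.
√(1 − cos²(π/87)) = sin(π/87) ≈ 0.036102.
ω* = 2/(1 + 0.036102) = 2/1.036102 = 1.93031.
Hence ρ(B_{ω*}) = 1.93031 − 1 = 0.93031.

ρ_SOR = 0.93031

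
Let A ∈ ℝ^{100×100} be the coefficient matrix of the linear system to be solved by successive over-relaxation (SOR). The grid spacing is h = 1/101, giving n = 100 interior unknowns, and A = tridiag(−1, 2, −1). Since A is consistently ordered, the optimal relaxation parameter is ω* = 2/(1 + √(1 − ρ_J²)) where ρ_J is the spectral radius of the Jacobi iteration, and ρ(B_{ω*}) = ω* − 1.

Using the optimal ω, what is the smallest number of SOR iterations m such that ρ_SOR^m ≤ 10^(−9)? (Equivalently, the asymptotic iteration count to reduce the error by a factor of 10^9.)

[ρ_J] n=100: ρ(B_J) = cos(π/(n+1)) = cos(π/101) = 0.9995163.
√(1−ρ_J²) simplifies to sin(π/101) = 0.0310999.
So ω* = 2/1.0310999 = 1.9396763 (Young).
ρ_SOR = ω* − 1 ≈ 0.9396763.
m ≥ 9·ln10 / (−ln 0.9396763) = 333.066; smallest integer m = 334.

m = 334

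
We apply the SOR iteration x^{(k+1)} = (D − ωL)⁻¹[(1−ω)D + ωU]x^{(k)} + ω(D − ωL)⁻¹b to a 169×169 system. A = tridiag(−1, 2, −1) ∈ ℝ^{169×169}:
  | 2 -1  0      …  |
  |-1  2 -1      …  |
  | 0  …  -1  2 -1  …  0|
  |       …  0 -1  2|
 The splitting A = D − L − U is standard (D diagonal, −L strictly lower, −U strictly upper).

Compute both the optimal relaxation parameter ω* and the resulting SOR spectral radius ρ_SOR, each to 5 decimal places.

B_J for the 169×169 system has eigenvalues cos(kπ/170); ρ_J = cos(π/170) = 0.99983.
1 − cos²(π/170) = sin²(π/170) ⇒ √(1−ρ_J²) = sin(π/170) = 0.018479.
ω* = 2 / (1 + 0.018479) = 2 / 1.018479 ≈ 1.96371.
At ω = 1.96371 every |λ(B_ω)| = ω−1, so ρ_SOR = 0.96371.

ω* = 1.96371, ρ_SOR = 0.96371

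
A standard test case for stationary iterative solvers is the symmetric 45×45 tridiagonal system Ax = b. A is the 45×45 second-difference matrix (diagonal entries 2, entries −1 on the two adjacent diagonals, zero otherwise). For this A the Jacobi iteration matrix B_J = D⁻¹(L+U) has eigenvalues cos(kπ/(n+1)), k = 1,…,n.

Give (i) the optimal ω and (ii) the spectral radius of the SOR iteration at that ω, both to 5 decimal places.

ω* = 1.87223, ρ_SOR = 0.87223

B_J for the 45×45 system has eigenvalues cos(kπ/46); ρ_J = cos(π/46) = 0.99767.
√(1−ρ_J²) = |sin(π/46)| = 0.068242
ω* = 2/(1 + 0.068242) = 2/1.068242 = 1.87223.
ρ_SOR = ω* − 1 ≈ 0.87223.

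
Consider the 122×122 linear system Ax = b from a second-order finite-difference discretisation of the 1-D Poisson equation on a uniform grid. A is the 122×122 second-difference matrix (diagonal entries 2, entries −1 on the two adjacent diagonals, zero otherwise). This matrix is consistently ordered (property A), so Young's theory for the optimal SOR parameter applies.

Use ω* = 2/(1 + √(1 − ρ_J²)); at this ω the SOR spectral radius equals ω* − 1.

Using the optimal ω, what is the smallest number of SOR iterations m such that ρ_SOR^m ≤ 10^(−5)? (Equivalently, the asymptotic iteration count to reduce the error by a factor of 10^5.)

m = 226

With n=122, ρ(Jacobi) = cos(π/123) = 0.9996738.
√(1−ρ_J²) simplifies to sin(π/123) = 0.0255386.
[ω*] 2 ÷ (1 + 0.0255386) = 2 ÷ 1.0255386 = 1.9501948.
ρ_SOR = ω* − 1 ≈ 0.9501948.
For 5 digits: m = 5·ln10 / (−ln 0.9501948) = 11.5129/0.0510883 = 225.353; round up → m = 226.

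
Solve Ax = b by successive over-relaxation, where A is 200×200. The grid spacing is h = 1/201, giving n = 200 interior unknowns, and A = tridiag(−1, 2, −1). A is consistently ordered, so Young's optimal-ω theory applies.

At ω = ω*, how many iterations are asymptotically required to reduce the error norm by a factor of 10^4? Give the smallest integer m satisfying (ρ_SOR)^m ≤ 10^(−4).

B_J for the 200×200 system has eigenvalues cos(kπ/201); ρ_J = cos(π/201) = 0.9998779.
1 − cos²(π/201) = sin²(π/201) ⇒ √(1−ρ_J²) = sin(π/201) = 0.0156292.
ω* = 2/(1 + 0.0156292) = 2/1.0156292 = 1.9692226.
At ω = 1.9692226 every |λ(B_ω)| = ω−1, so ρ_SOR = 0.9692226.
4·ln10 = 9.21034; −ln(0.9692226) = 0.031261; m = ⌈9.21034/0.031261⌉ = ⌈294.627⌉ = 295.

m = 295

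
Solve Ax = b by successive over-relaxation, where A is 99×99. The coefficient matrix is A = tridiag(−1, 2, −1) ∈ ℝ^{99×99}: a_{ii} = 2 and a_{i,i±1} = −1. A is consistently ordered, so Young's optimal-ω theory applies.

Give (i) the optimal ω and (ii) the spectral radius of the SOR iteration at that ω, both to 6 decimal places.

ω* = 1.939092, ρ_SOR = 0.939092

[ρ_J] n=99: ρ(B_J) = cos(π/(n+1)) = cos(π/100) = 0.999507.
√(1−ρ_J²) = |sin(π/100)| = 0.0314108
Young: ω* = 2/(1+√(1−ρ_J²)) = 2/(1+0.0314108) = 2/1.0314108 = 1.939092.
At ω = 1.939092 every |λ(B_ω)| = ω−1, so ρ_SOR = 0.939092.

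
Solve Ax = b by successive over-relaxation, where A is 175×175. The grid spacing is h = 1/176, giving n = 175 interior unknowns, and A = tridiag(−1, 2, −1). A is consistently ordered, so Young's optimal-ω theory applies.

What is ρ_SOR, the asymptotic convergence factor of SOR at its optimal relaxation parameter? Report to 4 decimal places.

spectrum of D⁻¹(L+U) = {cos(kπ/176) : 1≤k≤175}; ρ_J = cos(π/176) = 0.9998.
√(1−ρ_J²) simplifies to sin(π/176) = 0.01785.
So ω* = 2/1.01785 = 1.9649 (Young).
Hence ρ(B_{ω*}) = 1.9649 − 1 = 0.9649.

ρ_SOR = 0.9649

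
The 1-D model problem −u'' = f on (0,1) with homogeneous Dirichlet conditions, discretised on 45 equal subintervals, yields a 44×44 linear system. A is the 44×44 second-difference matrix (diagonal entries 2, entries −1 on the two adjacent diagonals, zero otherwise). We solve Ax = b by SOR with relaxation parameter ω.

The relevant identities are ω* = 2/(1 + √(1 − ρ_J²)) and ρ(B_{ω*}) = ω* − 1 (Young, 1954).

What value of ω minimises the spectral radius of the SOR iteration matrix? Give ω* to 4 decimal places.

ρ_J = max_k |cos(kπ/45)| = cos(π/45) = 0.9976
√(1 − cos²(π/45)) = sin(π/45) ≈ 0.06976.
ω* = 2/(1 + 0.06976) = 2/1.06976 = 1.8696.
ρ_SOR = ω* − 1 = 1.8696 − 1 = 0.8696.

ω* = 1.8696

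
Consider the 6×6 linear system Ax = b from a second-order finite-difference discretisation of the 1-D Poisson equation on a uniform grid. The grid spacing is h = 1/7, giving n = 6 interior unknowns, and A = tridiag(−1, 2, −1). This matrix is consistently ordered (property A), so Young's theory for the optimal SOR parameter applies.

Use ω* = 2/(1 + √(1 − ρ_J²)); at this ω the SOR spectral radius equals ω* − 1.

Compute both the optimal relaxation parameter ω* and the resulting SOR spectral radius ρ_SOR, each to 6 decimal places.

ω* = 1.394813, ρ_SOR = 0.394813

n=6: λ(B_J) = 1 − λ(A)/2 = cos(kπ/7); k=1 gives ρ_J = 0.900969.
√(1 − cos²(π/7)) = sin(π/7) ≈ 0.4338837.
Young: ω* = 2/(1+√(1−ρ_J²)) = 2/(1+0.4338837) = 2/1.4338837 = 1.394813.
ρ_SOR = ω* − 1 ≈ 0.394813.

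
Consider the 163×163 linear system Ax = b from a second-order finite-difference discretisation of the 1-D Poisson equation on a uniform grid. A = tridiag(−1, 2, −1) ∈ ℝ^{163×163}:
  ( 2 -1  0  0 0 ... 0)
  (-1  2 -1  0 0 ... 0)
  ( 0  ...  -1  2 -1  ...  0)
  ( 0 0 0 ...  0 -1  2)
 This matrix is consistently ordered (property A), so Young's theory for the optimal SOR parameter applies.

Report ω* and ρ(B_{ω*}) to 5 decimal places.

ω* = 1.96241, ρ_SOR = 0.96241

B_J for the 163×163 system has eigenvalues cos(kπ/164); ρ_J = cos(π/164) = 0.99982.
root = sin(π/164) = 0.019155  (since 1−cos² = sin²).
ω* = 2/(1 + 0.019155) = 2/1.019155 = 1.96241.
and ρ(B_{ω*}) = 1.96241 − 1 = 0.96241.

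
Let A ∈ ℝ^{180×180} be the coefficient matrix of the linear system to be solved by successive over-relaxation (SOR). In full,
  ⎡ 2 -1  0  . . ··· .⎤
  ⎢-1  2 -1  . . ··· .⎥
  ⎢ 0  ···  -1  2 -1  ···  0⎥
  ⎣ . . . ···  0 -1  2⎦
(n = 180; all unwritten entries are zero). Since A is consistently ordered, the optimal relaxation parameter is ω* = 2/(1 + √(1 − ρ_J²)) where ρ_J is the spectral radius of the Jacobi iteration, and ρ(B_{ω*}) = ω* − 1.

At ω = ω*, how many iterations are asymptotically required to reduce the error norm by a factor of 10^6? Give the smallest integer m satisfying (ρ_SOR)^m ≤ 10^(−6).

B_J for the 180×180 system has eigenvalues cos(kπ/181); ρ_J = cos(π/181) = 0.9998494.
√(1 − cos²(π/181)) = sin(π/181) ≈ 0.0173560.
[ω*] 2 ÷ (1 + 0.0173560) = 2 ÷ 1.0173560 = 1.9658802.
[ρ_SOR] ω* − 1 = 0.9658802.
ρ_SOR^m ≤ 10^(−6) ⇔ m ≥ 6·ln10/(−ln 0.9658802) = 13.8155/0.0347155 = 397.963; m = ⌈397.963⌉ = 398.

m = 398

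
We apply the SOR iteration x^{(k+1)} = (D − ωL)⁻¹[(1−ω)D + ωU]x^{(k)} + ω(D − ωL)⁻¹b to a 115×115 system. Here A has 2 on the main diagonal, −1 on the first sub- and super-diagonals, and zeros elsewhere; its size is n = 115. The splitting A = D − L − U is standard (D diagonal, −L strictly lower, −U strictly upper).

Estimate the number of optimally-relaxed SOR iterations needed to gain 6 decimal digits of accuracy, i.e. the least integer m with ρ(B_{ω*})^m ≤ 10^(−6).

m = 256

With n=115, ρ(Jacobi) = cos(π/116) = 0.9996333.
root = sin(π/116) = 0.0270794  (since 1−cos² = sin²).
Young: ω* = 2/(1+√(1−ρ_J²)) = 2/(1+0.0270794) = 2/1.0270794 = 1.9472691.
Hence ρ(B_{ω*}) = 1.9472691 − 1 = 0.9472691.
m ≥ 6·ln10 / (−ln 0.9472691) = 255.030; smallest integer m = 256.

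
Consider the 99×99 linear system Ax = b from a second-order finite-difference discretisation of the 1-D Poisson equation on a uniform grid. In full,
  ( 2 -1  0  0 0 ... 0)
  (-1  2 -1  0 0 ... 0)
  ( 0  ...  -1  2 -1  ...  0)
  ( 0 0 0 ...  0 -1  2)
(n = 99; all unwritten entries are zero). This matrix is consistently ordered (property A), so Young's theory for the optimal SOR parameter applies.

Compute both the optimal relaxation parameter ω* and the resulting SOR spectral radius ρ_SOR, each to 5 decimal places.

ω* = 1.93909, ρ_SOR = 0.93909

[ρ_J] n=99: ρ(B_J) = cos(π/(n+1)) = cos(π/100) = 0.99951.
√(1 − cos²(π/100)) = sin(π/100) ≈ 0.031411.
ω* = 2 / (1 + 0.031411) = 2 / 1.031411 ≈ 1.93909.
[ρ_SOR] ω* − 1 = 0.93909.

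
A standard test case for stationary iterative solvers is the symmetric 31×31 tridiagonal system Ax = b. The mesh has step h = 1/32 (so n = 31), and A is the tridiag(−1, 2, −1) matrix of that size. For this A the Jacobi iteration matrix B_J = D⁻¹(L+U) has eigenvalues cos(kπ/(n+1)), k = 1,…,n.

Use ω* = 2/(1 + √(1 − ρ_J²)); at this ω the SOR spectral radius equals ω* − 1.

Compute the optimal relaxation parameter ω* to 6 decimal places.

ω* = 1.821465

With n=31, ρ(Jacobi) = cos(π/32) = 0.995185.
root = sin(π/32) = 0.0980171  (since 1−cos² = sin²).
So ω* = 2/1.0980171 = 1.821465 (Young).
Hence ρ(B_{ω*}) = 1.821465 − 1 = 0.821465.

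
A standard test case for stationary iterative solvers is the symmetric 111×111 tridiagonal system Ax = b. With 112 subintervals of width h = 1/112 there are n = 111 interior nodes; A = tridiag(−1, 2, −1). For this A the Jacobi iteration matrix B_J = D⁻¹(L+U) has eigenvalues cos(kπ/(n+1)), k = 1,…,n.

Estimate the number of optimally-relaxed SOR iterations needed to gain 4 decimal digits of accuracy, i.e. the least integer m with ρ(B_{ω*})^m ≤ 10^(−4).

n=111: λ(B_J) = 1 − λ(A)/2 = cos(kπ/112); k=1 gives ρ_J = 0.9996066.
1 − cos²(π/112) = sin²(π/112) ⇒ √(1−ρ_J²) = sin(π/112) = 0.0280463.
ω* = 2/(1+0.0280463) = 1.9454377
ρ_SOR = ω* − 1 ≈ 0.9454377.
Need (0.9454377)^m ≤ 10^(−4): m ≥ 4·ln10/|ln 0.9454377| = 9.21034/0.0561073 = 164.156 ⇒ m = 165.

m = 165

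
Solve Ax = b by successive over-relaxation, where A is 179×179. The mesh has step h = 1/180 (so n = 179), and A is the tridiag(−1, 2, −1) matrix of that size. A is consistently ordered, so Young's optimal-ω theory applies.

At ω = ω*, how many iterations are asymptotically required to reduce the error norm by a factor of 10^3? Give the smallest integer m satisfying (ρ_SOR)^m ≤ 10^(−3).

m = 198

ρ_J = max_k |cos(kπ/180)| = cos(π/180) = 0.9998477
√(1−ρ_J²) = |sin(π/180)| = 0.0174524
ω* = 2/(1+0.0174524) = 1.9656939
At ω = 1.9656939 every |λ(B_ω)| = ω−1, so ρ_SOR = 0.9656939.
3·ln10 = 6.90776; −ln(0.9656939) = 0.0349084; m = ⌈6.90776/0.0349084⌉ = ⌈197.882⌉ = 198.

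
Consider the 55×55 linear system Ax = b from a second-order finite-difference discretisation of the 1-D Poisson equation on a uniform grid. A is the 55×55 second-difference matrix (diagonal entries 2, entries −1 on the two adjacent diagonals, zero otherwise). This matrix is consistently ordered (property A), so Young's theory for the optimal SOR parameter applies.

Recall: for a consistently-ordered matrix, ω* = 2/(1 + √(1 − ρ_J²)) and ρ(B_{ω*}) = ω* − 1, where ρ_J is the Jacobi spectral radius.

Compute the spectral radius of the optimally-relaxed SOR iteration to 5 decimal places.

ρ_SOR = 0.89381

ρ_J = max_k |cos(kπ/56)| = cos(π/56) = 0.99843
√(1−ρ_J²) simplifies to sin(π/56) = 0.056070.
So ω* = 2/1.056070 = 1.89381 (Young).
and ρ(B_{ω*}) = 1.89381 − 1 = 0.89381.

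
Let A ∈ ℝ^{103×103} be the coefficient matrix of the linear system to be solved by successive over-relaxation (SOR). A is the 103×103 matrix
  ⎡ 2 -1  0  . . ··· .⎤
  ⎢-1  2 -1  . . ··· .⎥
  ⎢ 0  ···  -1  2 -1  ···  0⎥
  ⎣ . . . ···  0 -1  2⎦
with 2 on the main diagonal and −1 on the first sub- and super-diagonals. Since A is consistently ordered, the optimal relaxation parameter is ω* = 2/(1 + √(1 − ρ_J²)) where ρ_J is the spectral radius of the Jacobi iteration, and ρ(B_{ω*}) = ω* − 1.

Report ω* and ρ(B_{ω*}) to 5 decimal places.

[ρ_J] n=103: ρ(B_J) = cos(π/(n+1)) = cos(π/104) = 0.99954.
root = sin(π/104) = 0.030203  (since 1−cos² = sin²).
ω* = 2/(1+0.030203) = 1.94136
[ρ_SOR] ω* − 1 = 0.94136.

ω* = 1.94136, ρ_SOR = 0.94136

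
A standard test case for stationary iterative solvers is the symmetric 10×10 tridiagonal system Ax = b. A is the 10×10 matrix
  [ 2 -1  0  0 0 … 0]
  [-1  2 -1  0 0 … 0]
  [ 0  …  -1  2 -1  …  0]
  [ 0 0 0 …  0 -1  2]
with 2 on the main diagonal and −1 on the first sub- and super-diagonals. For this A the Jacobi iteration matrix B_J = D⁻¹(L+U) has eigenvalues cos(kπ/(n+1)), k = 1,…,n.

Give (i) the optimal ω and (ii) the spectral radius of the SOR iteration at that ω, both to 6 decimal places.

ω* = 1.560388, ρ_SOR = 0.560388

With n=10, ρ(Jacobi) = cos(π/11) = 0.959493.
1 − cos²(π/11) = sin²(π/11) ⇒ √(1−ρ_J²) = sin(π/11) = 0.2817326.
ω* = 2 / (1 + 0.2817326) = 2 / 1.2817326 ≈ 1.560388.
[ρ_SOR] ω* − 1 = 0.560388.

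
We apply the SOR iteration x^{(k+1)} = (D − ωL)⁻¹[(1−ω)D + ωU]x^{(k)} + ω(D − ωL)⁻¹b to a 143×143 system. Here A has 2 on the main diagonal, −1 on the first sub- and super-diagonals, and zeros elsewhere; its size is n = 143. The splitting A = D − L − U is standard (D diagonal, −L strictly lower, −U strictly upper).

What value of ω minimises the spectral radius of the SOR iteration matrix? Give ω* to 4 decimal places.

ρ_J = max_k |cos(kπ/144)| = cos(π/144) = 0.9998
√(1−ρ_J²) = |sin(π/144)| = 0.02181
So ω* = 2/1.02181 = 1.9573 (Young).
Hence ρ(B_{ω*}) = 1.9573 − 1 = 0.9573.

ω* = 1.9573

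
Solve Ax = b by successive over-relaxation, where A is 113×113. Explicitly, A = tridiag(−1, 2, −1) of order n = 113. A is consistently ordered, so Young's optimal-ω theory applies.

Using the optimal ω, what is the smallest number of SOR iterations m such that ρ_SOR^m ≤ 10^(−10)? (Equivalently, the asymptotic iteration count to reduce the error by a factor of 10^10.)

m = 418

n=113: λ(B_J) = 1 − λ(A)/2 = cos(kπ/114); k=1 gives ρ_J = 0.9996203.
root = sin(π/114) = 0.0275543  (since 1−cos² = sin²).
[ω*] 2 ÷ (1 + 0.0275543) = 2 ÷ 1.0275543 = 1.9463692.
ρ_SOR = ω* − 1 ≈ 0.9463692.
(0.9463692)^m ≤ 10^{−10}  ⇒  m·ln(0.9463692) ≤ −10·ln10  ⇒  m ≥ 417.722  ⇒  m = 418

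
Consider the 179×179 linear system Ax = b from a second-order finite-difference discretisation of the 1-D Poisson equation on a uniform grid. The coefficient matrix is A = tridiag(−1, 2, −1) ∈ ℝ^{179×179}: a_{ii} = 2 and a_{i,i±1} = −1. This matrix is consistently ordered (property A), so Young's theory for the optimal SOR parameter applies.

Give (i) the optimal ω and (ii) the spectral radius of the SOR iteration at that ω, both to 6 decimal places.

ω* = 1.965694, ρ_SOR = 0.965694

n=179: λ(B_J) = 1 − λ(A)/2 = cos(kπ/180); k=1 gives ρ_J = 0.999848.
root = sin(π/180) = 0.0174524  (since 1−cos² = sin²).
ω* = 2/(1+0.0174524) = 1.965694
At ω = 1.965694 every |λ(B_ω)| = ω−1, so ρ_SOR = 0.965694.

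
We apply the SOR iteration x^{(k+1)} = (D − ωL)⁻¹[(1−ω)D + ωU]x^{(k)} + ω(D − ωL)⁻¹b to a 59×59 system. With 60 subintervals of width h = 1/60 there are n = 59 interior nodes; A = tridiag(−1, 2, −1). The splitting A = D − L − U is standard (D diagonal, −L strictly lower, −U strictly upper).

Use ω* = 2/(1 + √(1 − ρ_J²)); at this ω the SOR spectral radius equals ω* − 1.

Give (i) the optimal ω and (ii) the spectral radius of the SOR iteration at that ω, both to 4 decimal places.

n=59: λ(B_J) = 1 − λ(A)/2 = cos(kπ/60); k=1 gives ρ_J = 0.9986.
√(1 − cos²(π/60)) = sin(π/60) ≈ 0.05234.
So ω* = 2/1.05234 = 1.9005 (Young).
[ρ_SOR] ω* − 1 = 0.9005.

ω* = 1.9005, ρ_SOR = 0.9005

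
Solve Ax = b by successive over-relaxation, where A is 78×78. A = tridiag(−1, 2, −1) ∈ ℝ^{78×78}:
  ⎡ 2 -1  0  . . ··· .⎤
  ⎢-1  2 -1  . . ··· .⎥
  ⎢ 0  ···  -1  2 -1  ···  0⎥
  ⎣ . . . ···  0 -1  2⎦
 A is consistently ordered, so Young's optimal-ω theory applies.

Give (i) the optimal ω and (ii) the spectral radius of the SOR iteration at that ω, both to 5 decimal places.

ω* = 1.92353, ρ_SOR = 0.92353

n=78: λ(B_J) = 1 − λ(A)/2 = cos(kπ/79); k=1 gives ρ_J = 0.99921.
root = sin(π/79) = 0.039757  (since 1−cos² = sin²).
Young: ω* = 2/(1+√(1−ρ_J²)) = 2/(1+0.039757) = 2/1.039757 = 1.92353.
ρ(B_{ω*}) = ω*−1 = 0.92353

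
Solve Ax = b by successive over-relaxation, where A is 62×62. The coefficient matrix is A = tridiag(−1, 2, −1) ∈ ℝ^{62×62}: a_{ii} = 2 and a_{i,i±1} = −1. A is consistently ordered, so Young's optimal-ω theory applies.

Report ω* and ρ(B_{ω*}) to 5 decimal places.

½·tridiag(1,0,1) at n=62: λ_k = cos(kπ/63); max |λ| at k=1 ⇒ ρ_J = cos(π/63) ≈ 0.99876.
√(1−ρ_J²) simplifies to sin(π/63) = 0.049846.
So ω* = 2/1.049846 = 1.90504 (Young).
ρ_SOR = ω* − 1 = 1.90504 − 1 = 0.90504.

ω* = 1.90504, ρ_SOR = 0.90504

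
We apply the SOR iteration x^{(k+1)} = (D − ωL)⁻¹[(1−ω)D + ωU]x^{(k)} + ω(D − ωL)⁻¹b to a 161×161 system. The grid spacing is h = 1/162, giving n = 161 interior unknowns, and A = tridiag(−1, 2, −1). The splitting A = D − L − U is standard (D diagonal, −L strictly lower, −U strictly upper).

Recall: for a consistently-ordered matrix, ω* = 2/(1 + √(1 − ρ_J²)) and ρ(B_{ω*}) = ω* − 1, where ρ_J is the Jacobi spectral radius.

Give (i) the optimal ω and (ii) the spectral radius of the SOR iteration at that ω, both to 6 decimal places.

spectrum of D⁻¹(L+U) = {cos(kπ/162) : 1≤k≤161}; ρ_J = cos(π/162) = 0.999812.
root = sin(π/162) = 0.0193913  (since 1−cos² = sin²).
So ω* = 2/1.0193913 = 1.961955 (Young).
ρ_SOR = ω* − 1 ≈ 0.961955.

ω* = 1.961955, ρ_SOR = 0.961955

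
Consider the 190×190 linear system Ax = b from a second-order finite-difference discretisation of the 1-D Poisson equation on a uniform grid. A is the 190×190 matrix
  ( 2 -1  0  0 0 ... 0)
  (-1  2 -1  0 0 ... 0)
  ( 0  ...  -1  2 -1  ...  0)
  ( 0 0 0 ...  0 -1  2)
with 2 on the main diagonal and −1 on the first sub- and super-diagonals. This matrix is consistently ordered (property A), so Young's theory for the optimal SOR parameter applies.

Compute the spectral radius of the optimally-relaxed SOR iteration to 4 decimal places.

ρ_SOR = 0.9676

ρ_J = max_k |cos(kπ/191)| = cos(π/191) = 0.9999
root = sin(π/191) = 0.01645  (since 1−cos² = sin²).
Young: ω* = 2/(1+√(1−ρ_J²)) = 2/(1+0.01645) = 2/1.01645 = 1.9676.
ρ(B_{ω*}) = ω*−1 = 0.9676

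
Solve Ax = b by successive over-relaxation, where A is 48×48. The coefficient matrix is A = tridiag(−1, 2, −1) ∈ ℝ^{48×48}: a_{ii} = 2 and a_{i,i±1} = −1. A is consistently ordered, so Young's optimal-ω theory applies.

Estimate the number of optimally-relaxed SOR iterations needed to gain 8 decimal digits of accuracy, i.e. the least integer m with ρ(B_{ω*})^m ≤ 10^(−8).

m = 144

spectrum of D⁻¹(L+U) = {cos(kπ/49) : 1≤k≤48}; ρ_J = cos(π/49) = 0.9979454.
√(1 − cos²(π/49)) = sin(π/49) ≈ 0.0640702.
Young: ω* = 2/(1+√(1−ρ_J²)) = 2/(1+0.0640702) = 2/1.0640702 = 1.8795752.
and ρ(B_{ω*}) = 1.8795752 − 1 = 0.8795752.
ρ_SOR^m ≤ 10^(−8) ⇔ m ≥ 8·ln10/(−ln 0.8795752) = 18.4207/0.128316 = 143.557; m = ⌈143.557⌉ = 144.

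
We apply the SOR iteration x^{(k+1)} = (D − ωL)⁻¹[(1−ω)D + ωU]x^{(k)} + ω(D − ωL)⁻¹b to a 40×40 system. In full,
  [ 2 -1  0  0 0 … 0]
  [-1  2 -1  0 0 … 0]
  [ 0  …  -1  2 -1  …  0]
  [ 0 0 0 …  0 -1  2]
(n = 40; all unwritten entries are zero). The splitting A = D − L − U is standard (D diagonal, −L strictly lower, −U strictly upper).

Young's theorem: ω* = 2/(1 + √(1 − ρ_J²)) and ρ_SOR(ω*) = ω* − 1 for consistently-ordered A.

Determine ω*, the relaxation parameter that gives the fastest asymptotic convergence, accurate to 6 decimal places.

½·tridiag(1,0,1) at n=40: λ_k = cos(kπ/41); max |λ| at k=1 ⇒ ρ_J = cos(π/41) ≈ 0.997066.
1 − cos²(π/41) = sin²(π/41) ⇒ √(1−ρ_J²) = sin(π/41) = 0.0765493.
Then 2/(1+√(1−ρ_J²)) = 2/(1+0.0765493); ω* = 2/1.0765493 = 1.857788.
ρ_SOR = ω* − 1 = 1.857788 − 1 = 0.857788.

ω* = 1.857788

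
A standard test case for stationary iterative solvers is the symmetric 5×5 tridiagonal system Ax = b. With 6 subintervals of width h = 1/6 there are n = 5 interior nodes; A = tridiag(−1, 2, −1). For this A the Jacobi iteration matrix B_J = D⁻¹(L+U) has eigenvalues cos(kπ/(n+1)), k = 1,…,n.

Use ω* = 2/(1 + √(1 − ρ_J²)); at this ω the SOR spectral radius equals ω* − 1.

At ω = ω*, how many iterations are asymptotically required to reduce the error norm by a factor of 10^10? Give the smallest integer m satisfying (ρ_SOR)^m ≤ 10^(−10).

ρ_J = max_k |cos(kπ/6)| = cos(π/6) = 0.8660254
1 − cos²(π/6) = sin²(π/6) ⇒ √(1−ρ_J²) = sin(π/6) = 0.5000000.
ω* = 2/(1 + 0.5000000) = 2/1.5000000 = 1.3333333.
ρ_SOR = ω* − 1 ≈ 0.3333333.
For 10 digits: m = 10·ln10 / (−ln 0.3333333) = 23.0259/1.09861 = 20.959; round up → m = 21.

m = 21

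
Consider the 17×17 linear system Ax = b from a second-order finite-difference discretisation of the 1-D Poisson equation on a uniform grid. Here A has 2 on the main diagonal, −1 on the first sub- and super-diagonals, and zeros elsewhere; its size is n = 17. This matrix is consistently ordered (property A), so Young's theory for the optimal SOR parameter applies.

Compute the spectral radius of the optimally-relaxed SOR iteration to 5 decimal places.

With n=17, ρ(Jacobi) = cos(π/18) = 0.98481.
1 − cos²(π/18) = sin²(π/18) ⇒ √(1−ρ_J²) = sin(π/18) = 0.173648.
ω* = 2/(1 + 0.173648) = 2/1.173648 = 1.70409.
At ω = 1.70409 every |λ(B_ω)| = ω−1, so ρ_SOR = 0.70409.

ρ_SOR = 0.70409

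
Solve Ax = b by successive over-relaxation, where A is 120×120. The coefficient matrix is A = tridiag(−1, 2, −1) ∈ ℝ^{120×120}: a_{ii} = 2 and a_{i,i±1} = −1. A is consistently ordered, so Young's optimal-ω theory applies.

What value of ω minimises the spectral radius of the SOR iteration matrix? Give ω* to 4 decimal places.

B_J for the 120×120 system has eigenvalues cos(kπ/121); ρ_J = cos(π/121) = 0.9997.
√(1−ρ_J²) = |sin(π/121)| = 0.02596
So ω* = 2/1.02596 = 1.9494 (Young).
ρ_SOR = ω* − 1 ≈ 0.9494.

ω* = 1.9494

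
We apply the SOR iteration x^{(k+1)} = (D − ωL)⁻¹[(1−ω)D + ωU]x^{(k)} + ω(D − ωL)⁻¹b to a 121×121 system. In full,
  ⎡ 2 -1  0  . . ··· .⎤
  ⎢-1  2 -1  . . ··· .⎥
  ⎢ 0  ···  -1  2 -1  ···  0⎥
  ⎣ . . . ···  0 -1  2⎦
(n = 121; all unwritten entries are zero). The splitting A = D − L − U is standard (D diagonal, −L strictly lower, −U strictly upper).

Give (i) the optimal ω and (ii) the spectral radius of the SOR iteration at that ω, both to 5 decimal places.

ω* = 1.94980, ρ_SOR = 0.94980

With n=121, ρ(Jacobi) = cos(π/122) = 0.99967.
root = sin(π/122) = 0.025748  (since 1−cos² = sin²).
[ω*] 2 ÷ (1 + 0.025748) = 2 ÷ 1.025748 = 1.94980.
At ω = 1.94980 every |λ(B_ω)| = ω−1, so ρ_SOR = 0.94980.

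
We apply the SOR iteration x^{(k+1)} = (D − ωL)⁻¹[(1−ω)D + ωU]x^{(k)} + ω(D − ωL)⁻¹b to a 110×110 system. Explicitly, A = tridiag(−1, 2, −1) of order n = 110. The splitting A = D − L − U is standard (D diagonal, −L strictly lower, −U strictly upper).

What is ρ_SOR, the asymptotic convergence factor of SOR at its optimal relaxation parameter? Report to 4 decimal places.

½·tridiag(1,0,1) at n=110: λ_k = cos(kπ/111); max |λ| at k=1 ⇒ ρ_J = cos(π/111) ≈ 0.9996.
1 − cos²(π/111) = sin²(π/111) ⇒ √(1−ρ_J²) = sin(π/111) = 0.02830.
Then 2/(1+√(1−ρ_J²)) = 2/(1+0.02830); ω* = 2/1.02830 = 1.9450.
Hence ρ(B_{ω*}) = 1.9450 − 1 = 0.9450.

ρ_SOR = 0.9450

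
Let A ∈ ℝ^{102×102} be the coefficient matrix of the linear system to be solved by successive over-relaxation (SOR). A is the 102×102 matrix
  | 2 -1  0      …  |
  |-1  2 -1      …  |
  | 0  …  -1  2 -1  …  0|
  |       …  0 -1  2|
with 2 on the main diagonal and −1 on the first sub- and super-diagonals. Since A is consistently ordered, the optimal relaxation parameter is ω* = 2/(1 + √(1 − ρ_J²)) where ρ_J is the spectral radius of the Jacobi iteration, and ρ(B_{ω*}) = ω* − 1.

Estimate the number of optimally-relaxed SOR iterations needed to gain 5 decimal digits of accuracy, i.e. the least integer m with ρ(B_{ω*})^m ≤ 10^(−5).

n=102: λ(B_J) = 1 − λ(A)/2 = cos(kπ/103); k=1 gives ρ_J = 0.9995349.
root = sin(π/103) = 0.0304962  (since 1−cos² = sin²).
So ω* = 2/1.0304962 = 1.9408126 (Young).
[ρ_SOR] ω* − 1 = 0.9408126.
ρ_SOR^m ≤ 10^(−5) ⇔ m ≥ 5·ln10/(−ln 0.9408126) = 11.5129/0.0610113 = 188.701; m = ⌈188.701⌉ = 189.

m = 189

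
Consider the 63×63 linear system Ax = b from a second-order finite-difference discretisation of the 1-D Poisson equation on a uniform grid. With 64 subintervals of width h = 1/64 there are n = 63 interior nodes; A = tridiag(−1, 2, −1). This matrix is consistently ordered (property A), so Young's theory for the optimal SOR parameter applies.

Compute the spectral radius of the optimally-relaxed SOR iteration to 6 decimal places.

With n=63, ρ(Jacobi) = cos(π/64) = 0.998795.
√(1 − cos²(π/64)) = sin(π/64) ≈ 0.0490677.
ω* = 2 / (1 + 0.0490677) = 2 / 1.0490677 ≈ 1.906455.
At ω = 1.906455 every |λ(B_ω)| = ω−1, so ρ_SOR = 0.906455.

ρ_SOR = 0.906455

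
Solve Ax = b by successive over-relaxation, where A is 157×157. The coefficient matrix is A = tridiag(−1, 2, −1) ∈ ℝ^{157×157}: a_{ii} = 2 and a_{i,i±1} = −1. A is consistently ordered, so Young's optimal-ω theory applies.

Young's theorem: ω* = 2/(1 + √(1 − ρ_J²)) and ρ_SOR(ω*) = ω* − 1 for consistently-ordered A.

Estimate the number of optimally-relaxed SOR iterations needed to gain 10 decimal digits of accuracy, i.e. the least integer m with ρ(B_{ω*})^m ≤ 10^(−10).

ρ_J = max_k |cos(kπ/158)| = cos(π/158) = 0.9998023
√(1−ρ_J²) simplifies to sin(π/158) = 0.0198822.
ω* = 2/(1 + 0.0198822) = 2/1.0198822 = 1.9610108.
ρ_SOR = ω* − 1 = 1.9610108 − 1 = 0.9610108.
10·ln10 = 23.0259; −ln(0.9610108) = 0.0397696; m = ⌈23.0259/0.0397696⌉ = ⌈578.982⌉ = 579.

m = 579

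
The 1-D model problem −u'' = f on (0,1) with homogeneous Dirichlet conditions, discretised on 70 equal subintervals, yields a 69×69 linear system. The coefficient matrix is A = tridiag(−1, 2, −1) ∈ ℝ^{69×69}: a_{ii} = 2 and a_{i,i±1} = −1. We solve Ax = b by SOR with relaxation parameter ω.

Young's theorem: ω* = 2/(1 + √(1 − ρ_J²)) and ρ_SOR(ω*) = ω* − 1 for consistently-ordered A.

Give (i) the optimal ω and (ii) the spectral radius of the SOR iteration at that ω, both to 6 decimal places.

ω* = 1.914123, ρ_SOR = 0.914123

B_J for the 69×69 system has eigenvalues cos(kπ/70); ρ_J = cos(π/70) = 0.998993.
√(1−ρ_J²) simplifies to sin(π/70) = 0.0448648.
ω* = 2 / (1 + 0.0448648) = 2 / 1.0448648 ≈ 1.914123.
[ρ_SOR] ω* − 1 = 0.914123.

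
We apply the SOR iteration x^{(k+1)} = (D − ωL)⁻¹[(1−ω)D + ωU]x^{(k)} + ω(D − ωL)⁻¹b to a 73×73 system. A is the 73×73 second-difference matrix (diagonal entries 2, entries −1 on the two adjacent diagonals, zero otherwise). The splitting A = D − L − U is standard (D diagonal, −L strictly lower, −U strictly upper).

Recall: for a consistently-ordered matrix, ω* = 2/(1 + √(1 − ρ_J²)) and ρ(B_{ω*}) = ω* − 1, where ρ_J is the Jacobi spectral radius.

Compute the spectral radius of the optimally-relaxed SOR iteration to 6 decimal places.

B_J for the 73×73 system has eigenvalues cos(kπ/74); ρ_J = cos(π/74) = 0.999099.
√(1−ρ_J²) = |sin(π/74)| = 0.0424412
Then 2/(1+√(1−ρ_J²)) = 2/(1+0.0424412); ω* = 2/1.0424412 = 1.918573.
[ρ_SOR] ω* − 1 = 0.918573.

ρ_SOR = 0.918573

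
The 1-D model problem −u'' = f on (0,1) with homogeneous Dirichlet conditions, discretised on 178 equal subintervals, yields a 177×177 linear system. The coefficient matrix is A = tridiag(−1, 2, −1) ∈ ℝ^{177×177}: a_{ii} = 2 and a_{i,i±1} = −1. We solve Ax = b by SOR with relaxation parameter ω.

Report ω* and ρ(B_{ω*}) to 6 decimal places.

ω* = 1.965315, ρ_SOR = 0.965315

n=177: λ(B_J) = 1 − λ(A)/2 = cos(kπ/178); k=1 gives ρ_J = 0.999844.
√(1 − cos²(π/178)) = sin(π/178) ≈ 0.0176485.
Young: ω* = 2/(1+√(1−ρ_J²)) = 2/(1+0.0176485) = 2/1.0176485 = 1.965315.
and ρ(B_{ω*}) = 1.965315 − 1 = 0.965315.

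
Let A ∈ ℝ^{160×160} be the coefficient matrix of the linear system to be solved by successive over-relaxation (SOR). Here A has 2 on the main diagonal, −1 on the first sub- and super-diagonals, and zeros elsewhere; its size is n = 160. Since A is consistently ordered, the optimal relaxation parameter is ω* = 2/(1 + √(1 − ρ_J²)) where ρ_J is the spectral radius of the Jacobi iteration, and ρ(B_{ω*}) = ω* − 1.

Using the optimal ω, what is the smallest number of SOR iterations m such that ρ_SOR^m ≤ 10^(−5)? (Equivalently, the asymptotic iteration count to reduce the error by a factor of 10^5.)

ρ_J = max_k |cos(kπ/161)| = cos(π/161) = 0.9998096
√(1−ρ_J²) simplifies to sin(π/161) = 0.0195118.
Then 2/(1+√(1−ρ_J²)) = 2/(1+0.0195118); ω* = 2/1.0195118 = 1.9617232.
[ρ_SOR] ω* − 1 = 0.9617232.
For 5 digits: m = 5·ln10 / (−ln 0.9617232) = 11.5129/0.0390286 = 294.986; round up → m = 295.

m = 295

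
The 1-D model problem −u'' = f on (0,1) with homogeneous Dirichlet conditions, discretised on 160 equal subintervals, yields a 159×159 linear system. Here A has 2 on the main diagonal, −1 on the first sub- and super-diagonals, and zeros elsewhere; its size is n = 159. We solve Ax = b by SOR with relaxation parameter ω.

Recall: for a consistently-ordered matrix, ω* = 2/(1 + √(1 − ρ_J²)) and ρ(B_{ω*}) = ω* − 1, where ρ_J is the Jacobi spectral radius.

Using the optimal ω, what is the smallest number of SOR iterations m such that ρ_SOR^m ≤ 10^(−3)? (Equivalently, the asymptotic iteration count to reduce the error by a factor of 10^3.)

m = 176

ρ_J = max_k |cos(kπ/160)| = cos(π/160) = 0.9998072
√(1−ρ_J²) = |sin(π/160)| = 0.0196337
[ω*] 2 ÷ (1 + 0.0196337) = 2 ÷ 1.0196337 = 1.9614887.
Hence ρ(B_{ω*}) = 1.9614887 − 1 = 0.9614887.
3·ln10 = 6.90776; −ln(0.9614887) = 0.0392725; m = ⌈6.90776/0.0392725⌉ = ⌈175.893⌉ = 176.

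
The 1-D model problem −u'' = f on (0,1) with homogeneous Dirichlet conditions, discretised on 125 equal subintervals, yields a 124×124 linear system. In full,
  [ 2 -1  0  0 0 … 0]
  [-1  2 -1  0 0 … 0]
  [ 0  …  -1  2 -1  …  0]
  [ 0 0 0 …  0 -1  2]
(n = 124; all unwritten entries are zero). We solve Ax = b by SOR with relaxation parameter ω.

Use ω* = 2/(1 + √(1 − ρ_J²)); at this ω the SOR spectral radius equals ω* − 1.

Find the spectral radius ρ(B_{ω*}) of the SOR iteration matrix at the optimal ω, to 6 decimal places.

ρ_SOR = 0.950972

[ρ_J] n=124: ρ(B_J) = cos(π/(n+1)) = cos(π/125) = 0.999684.
√(1−ρ_J²) simplifies to sin(π/125) = 0.0251301.
Then 2/(1+√(1−ρ_J²)) = 2/(1+0.0251301); ω* = 2/1.0251301 = 1.950972.
Hence ρ(B_{ω*}) = 1.950972 − 1 = 0.950972.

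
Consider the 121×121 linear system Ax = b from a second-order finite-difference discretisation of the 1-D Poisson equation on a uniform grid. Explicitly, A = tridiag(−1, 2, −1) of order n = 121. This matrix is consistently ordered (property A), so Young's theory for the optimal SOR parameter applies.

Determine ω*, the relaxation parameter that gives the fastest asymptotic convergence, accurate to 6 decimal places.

B_J for the 121×121 system has eigenvalues cos(kπ/122); ρ_J = cos(π/122) = 0.999668.
√(1−ρ_J²) simplifies to sin(π/122) = 0.0257479.
[ω*] 2 ÷ (1 + 0.0257479) = 2 ÷ 1.0257479 = 1.949797.
Hence ρ(B_{ω*}) = 1.949797 − 1 = 0.949797.

ω* = 1.949797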